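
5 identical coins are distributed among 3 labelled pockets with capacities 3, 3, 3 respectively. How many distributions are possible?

12

By stars and bars, unrestricted non-negative solutions to x_1+…+x_3 = 5 number C(5+2,2) = 21.
Subtract solutions that violate a single cap (substitute x_i' = x_i − (cap_i+1)): x_1 ≥ 4 gives C(3,2) = 3; x_2 ≥ 4 gives C(3,2) = 3; x_3 ≥ 4 gives C(3,2) = 3. Together 9.
No two caps can be exceeded simultaneously, so the pair terms are all 0.
By inclusion–exclusion the count is 21 − 9 + 0 = 12.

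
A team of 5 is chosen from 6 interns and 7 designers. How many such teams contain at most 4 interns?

Split by how many interns are chosen (0 through 4).
Sum: C(6,0)·C(7,5) + C(6,1)·C(7,4) + C(6,2)·C(7,3) + C(6,3)·C(7,2) + C(6,4)·C(7,1) = 21 + 210 + 525 + 420 + 105 = 1281.

1281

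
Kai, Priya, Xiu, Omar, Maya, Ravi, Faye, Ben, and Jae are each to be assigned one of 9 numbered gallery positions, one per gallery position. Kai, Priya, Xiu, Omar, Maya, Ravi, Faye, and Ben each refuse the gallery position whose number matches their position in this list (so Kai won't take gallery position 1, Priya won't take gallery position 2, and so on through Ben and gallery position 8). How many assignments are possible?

148329

Let Aᵢ (for 1 ≤ i ≤ 8) be the placements that put person i in their forbidden gallery position. Any j of these fix j positions, leaving (9−j)! ways to fill the rest, and there are C(8,j) ways to pick which j.
By inclusion–exclusion, the number of valid placements is Σ_{j=0}^{8} (−1)^j C(8,j)·(9−j)!.
Computing: 362880 − 322560 + 141120 − 40320 + 8400 − 1344 + 168 − 16 + 1 = 148329.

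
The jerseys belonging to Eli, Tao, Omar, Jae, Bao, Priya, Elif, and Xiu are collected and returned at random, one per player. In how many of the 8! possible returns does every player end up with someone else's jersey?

14833

Count assignments avoiding every fixed point. For any j of the 8 players fixed to their old jersey, the other 8−j can be arranged in (8−j)! ways.
By inclusion–exclusion this is Σ_{j=0}^{8} (−1)^j C(8,j)·(8−j)!.
Computing: 40320 − 40320 + 20160 − 6720 + 1680 − 336 + 56 − 8 + 1 = 14833.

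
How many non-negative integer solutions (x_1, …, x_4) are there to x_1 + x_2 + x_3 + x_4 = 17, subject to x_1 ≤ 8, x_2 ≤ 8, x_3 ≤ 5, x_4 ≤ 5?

178

By stars and bars, unrestricted non-negative solutions to x_1+…+x_4 = 17 number C(17+3,3) = 1140.
Subtract solutions that violate a single cap (substitute x_i' = x_i − (cap_i+1)): x_1 ≥ 9 gives C(11,3) = 165; x_2 ≥ 9 gives C(11,3) = 165; x_3 ≥ 6 gives C(14,3) = 364; x_4 ≥ 6 gives C(14,3) = 364. Together 1058.
Add back pairs where two caps are both exceeded: 0 + 10 + 10 + 10 + 10 + 56 = 96.
By inclusion–exclusion the count is 1140 − 1058 + 96 = 178.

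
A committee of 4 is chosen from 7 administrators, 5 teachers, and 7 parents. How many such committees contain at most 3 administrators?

3841

Split by how many administrators are chosen (0 through 3).
Sum: C(7,0)·C(12,4) + C(7,1)·C(12,3) + C(7,2)·C(12,2) + C(7,3)·C(12,1) = 495 + 1540 + 1386 + 420 = 3841.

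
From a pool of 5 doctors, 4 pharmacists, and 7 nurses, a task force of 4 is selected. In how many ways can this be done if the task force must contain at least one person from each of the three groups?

Unrestricted: C(16,4) = 1820 ways to pick any 4 of the 16.
Subtract selections that omit an entire group: no doctors → C(11,4) = 330; no pharmacists → C(12,4) = 495; no nurses → C(9,4) = 126.
Add back selections omitting two groups (i.e. drawn from a single group): C(5,4) + C(4,4) + C(7,4) = 41.
By inclusion–exclusion: 1820 − 951 + 41 = 910.

910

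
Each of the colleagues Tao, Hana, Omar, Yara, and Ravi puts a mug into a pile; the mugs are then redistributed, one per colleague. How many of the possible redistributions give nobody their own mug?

Count assignments avoiding every fixed point. For any j of the 5 colleagues fixed to their own mug, the other 5−j can be arranged in (5−j)! ways.
By inclusion–exclusion this is Σ_{j=0}^{5} (−1)^j C(5,j)·(5−j)!.
Computing: 120 − 120 + 60 − 20 + 5 − 1 = 44.

44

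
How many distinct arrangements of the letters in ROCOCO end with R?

10

With the last slot taken by R, it remains to arrange the other 5 letters (OCOCO).
Those 5 letters have C appearing twice and O appearing 3 times, giving (5)!/(3!·2!) = 10.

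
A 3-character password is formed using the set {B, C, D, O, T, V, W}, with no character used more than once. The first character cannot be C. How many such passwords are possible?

180

The first character has 7−1 = 6 choices (anything except C).
The remaining 2 characters are filled from the other 6 symbols without repetition: 6 × 5 = 30.
Total: 6 × 30 = 180.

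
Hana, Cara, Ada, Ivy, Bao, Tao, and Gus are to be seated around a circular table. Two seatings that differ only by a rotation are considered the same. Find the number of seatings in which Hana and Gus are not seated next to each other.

480

All circular seatings of 7 people number (6)! = 720.
Seatings with Hana beside Gus: treat them as a block with 2 internal orders, giving 2 × (5)! = 240.
Subtracting, 720 − 240 = 480.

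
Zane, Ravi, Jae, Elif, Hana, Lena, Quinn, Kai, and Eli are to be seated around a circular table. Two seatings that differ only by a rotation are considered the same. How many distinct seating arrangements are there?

Around a circle, 9 distinct people have 9!/9 = (8)! = 40320 rotationally distinct seatings.

40320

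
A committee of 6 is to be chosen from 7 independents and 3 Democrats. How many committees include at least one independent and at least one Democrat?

With no constraint there are C(10,6) = 210 possible selections.
Selections missing a whole group: no independents → C(3,6) = 0; no Democrats → C(7,6) = 7.
Both groups omitted at once is impossible, so 210 − 7 = 203.

203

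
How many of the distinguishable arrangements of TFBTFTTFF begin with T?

Fix T in the first position and arrange the remaining 8 letters.
Those 8 letters have F appearing 4 times and T appearing 3 times, giving (8)!/(4!·3!) = 280.

280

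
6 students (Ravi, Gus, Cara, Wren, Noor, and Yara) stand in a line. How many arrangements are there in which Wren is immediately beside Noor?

Place the 4 others and the Wren-Noor pair as 5 objects in a line; the pair has 2 internal arrangements.
So the count is 2·(5)! = 240.

240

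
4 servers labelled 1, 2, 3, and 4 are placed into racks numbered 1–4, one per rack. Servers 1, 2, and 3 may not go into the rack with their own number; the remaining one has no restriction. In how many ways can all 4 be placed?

11

Let Aᵢ (for i ∈ {1, 2, 3}) be the placements that put server i in its forbidden rack. Any j of these fix j positions, leaving (4−j)! ways to fill the rest, and there are C(3,j) ways to pick which j.
By inclusion–exclusion, the number of valid placements is Σ_{j=0}^{3} (−1)^j C(3,j)·(4−j)!.
Computing: 24 − 18 + 6 − 1 = 11.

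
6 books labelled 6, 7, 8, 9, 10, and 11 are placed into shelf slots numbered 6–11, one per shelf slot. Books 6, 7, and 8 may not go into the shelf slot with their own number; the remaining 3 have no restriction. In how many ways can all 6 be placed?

Let Aᵢ (for i ∈ {6, 7, 8}) be the placements that put book i in its forbidden shelf slot. Any j of these fix j positions, leaving (6−j)! ways to fill the rest, and there are C(3,j) ways to pick which j.
By inclusion–exclusion, the number of valid placements is Σ_{j=0}^{3} (−1)^j C(3,j)·(6−j)!.
Computing: 720 − 360 + 72 − 6 = 426.

426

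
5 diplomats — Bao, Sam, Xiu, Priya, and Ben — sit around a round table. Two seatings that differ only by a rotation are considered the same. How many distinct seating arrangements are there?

Fix one person's seat to break rotational symmetry; the remaining 4 people can be arranged in (4)! = 24 ways.

24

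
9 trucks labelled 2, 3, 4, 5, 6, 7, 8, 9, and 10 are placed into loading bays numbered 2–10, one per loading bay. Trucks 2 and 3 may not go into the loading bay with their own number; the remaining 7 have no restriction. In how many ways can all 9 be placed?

Let Aᵢ (for i ∈ {2, 3}) be the placements that put truck i in its forbidden loading bay. Any j of these fix j positions, leaving (9−j)! ways to fill the rest, and there are C(2,j) ways to pick which j.
By inclusion–exclusion, the number of valid placements is Σ_{j=0}^{2} (−1)^j C(2,j)·(9−j)!.
Computing: 362880 − 80640 + 5040 = 287280.

287280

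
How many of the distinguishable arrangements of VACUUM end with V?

60

Fix V in the last position and arrange the remaining 5 letters.
Those 5 letters have U appearing twice, giving (5)!/(2!) = 60.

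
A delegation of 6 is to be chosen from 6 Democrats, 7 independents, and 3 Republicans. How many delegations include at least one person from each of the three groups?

Total 6-person selections from all 16: C(16,6) = 8008.
Subtract selections that omit an entire group: no Democrats → C(10,6) = 210; no independents → C(9,6) = 84; no Republicans → C(13,6) = 1716.
Add back selections omitting two groups (i.e. drawn from a single group): C(6,6) + C(7,6) + C(3,6) = 8.
By inclusion–exclusion: 8008 − 2010 + 8 = 6006.

6006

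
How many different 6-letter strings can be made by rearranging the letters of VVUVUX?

60

Letter multiplicities in VVUVUX: U×2, V×3, X×1.
Dividing 6! = 720 by 3!·2! = 12 for the repeated letters gives 60.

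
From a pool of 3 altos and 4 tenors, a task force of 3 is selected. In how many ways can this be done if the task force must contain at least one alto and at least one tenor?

30

Unrestricted: C(7,3) = 35 ways to pick any 3 of the 7.
Subtract selections that omit an entire group: no altos → C(4,3) = 4; no tenors → C(3,3) = 1.
Both groups omitted at once is impossible, so 35 − 5 = 30.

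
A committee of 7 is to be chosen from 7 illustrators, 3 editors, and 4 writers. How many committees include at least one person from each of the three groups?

With no constraint there are C(14,7) = 3432 possible selections.
Selections missing a whole group: no illustrators → C(7,7) = 1; no editors → C(11,7) = 330; no writers → C(10,7) = 120.
Add back selections omitting two groups (i.e. drawn from a single group): C(7,7) + C(3,7) + C(4,7) = 1.
By inclusion–exclusion: 3432 − 451 + 1 = 2982.

2982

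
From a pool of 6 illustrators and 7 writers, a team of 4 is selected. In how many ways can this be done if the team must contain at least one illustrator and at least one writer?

665

Unrestricted: C(13,4) = 715 ways to pick any 4 of the 13.
Selections missing a whole group: no illustrators → C(7,4) = 35; no writers → C(6,4) = 15.
Both groups omitted at once is impossible, so 715 − 50 = 665.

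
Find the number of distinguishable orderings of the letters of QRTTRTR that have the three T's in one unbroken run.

Treat the 3 copies of T as a single block. The multiset to arrange is then {TTT, Q, R, R, R}, 5 items in all.
That gives (5)!/(3!) = 20 arrangements.

20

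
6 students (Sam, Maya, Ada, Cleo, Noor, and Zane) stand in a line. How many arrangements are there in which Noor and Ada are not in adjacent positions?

Of the 6! = 720 arrangements, those with Noor and Ada adjacent number 2 × 5! = 240 (treat the pair as a block with 2 internal orders).
Complementary counting: 720 − 240 = 480.

480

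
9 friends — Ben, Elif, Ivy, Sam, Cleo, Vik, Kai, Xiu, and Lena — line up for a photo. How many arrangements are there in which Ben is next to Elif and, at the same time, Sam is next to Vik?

20160

Treat {Ben,Elif} as one block (2 orders) and {Sam,Vik} as another (2 orders).
That leaves 7 units to arrange: 2 × 2 × 7! = 4 × 5040 = 20160.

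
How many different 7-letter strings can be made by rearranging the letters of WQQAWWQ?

140

The 7 letters of WQQAWWQ have repeats: Q appearing 3 times and W appearing 3 times.
Dividing 7! = 5040 by 3!·3! = 36 for the repeated letters gives 140.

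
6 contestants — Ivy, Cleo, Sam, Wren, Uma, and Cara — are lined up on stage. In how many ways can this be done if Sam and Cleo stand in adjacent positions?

240

Place the 4 others and the Sam-Cleo pair as 5 objects in a line; the pair has 2 internal arrangements.
So the count is 2·(5)! = 240.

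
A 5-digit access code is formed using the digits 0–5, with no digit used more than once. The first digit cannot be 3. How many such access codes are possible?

The first digit has 6−1 = 5 choices (anything except 3).
The remaining 4 digits are filled from the other 5 symbols without repetition: 5 × 4 × 3 × 2 = 120.
Total: 5 × 120 = 600.

600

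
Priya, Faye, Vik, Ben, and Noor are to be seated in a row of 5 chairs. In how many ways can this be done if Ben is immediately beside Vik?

Treat {Ben, Vik} as a single unit. There are 4 units to order, and the pair itself can be ordered 2 ways.
So the count is 2·(4)! = 48.

48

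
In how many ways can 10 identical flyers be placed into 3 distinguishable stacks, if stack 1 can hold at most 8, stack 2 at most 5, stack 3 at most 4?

By stars and bars, unrestricted non-negative solutions to x_1+…+x_3 = 10 number C(10+2,2) = 66.
Subtract solutions that violate a single cap (substitute x_i' = x_i − (cap_i+1)): x_1 ≥ 9 gives C(3,2) = 3; x_2 ≥ 6 gives C(6,2) = 15; x_3 ≥ 5 gives C(7,2) = 21. Together 39.
No two caps can be exceeded simultaneously, so the pair terms are all 0.
By inclusion–exclusion the count is 66 − 39 + 0 = 27.

27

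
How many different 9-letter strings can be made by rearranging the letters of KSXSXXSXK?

KSXSXXSXK has 9 letters with K appearing twice, S appearing 3 times, and X appearing 4 times.
Dividing 9! = 362880 by 4!·3!·2! = 288 for the repeated letters gives 1260.

1260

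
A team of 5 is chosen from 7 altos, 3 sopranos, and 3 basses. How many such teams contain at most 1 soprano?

Split by how many sopranos are chosen (0 through 1).
Sum: C(3,0)·C(10,5) + C(3,1)·C(10,4) = 252 + 630 = 882.

882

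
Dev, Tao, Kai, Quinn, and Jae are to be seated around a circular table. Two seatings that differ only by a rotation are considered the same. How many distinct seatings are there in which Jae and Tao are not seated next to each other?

12

All circular seatings of 5 people number (4)! = 24.
Those with Jae next to Tao: fuse the pair into one unit and seat 4 units around a circle — 2·(3)! = 12.
Subtracting, 24 − 12 = 12.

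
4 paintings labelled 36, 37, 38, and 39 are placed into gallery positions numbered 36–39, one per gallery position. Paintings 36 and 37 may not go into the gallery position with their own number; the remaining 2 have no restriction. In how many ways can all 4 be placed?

14

Let Aᵢ (for i ∈ {36, 37}) be the placements that put painting i in its forbidden gallery position. Any j of these fix j positions, leaving (4−j)! ways to fill the rest, and there are C(2,j) ways to pick which j.
By inclusion–exclusion, the number of valid placements is Σ_{j=0}^{2} (−1)^j C(2,j)·(4−j)!.
Computing: 24 − 12 + 2 = 14.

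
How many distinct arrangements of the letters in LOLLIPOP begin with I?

With the first slot taken by I, it remains to arrange the other 7 letters (LOLLPOP).
Those 7 letters have L appearing 3 times, O appearing twice, and P appearing twice, giving (7)!/(3!·2!·2!) = 210.

210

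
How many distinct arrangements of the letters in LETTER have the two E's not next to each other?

120

Total arrangements of LETTER: 6!/(2!·2!) = 180.
If the two E's are adjacent, glue them into one block, leaving 5 items to arrange: (5)!/(2!) = 60 ways.
Hence 180 − 60 = 120.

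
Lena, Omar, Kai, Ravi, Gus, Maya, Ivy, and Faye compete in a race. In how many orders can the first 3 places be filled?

There are 8 choices for 1st place, 7 for 2nd, and 6 for 3rd.
That gives 8 × 7 × 6 = 336.

336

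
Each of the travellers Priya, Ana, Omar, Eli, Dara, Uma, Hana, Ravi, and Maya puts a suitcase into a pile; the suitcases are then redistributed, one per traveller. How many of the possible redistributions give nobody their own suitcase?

133496

Count assignments avoiding every fixed point. For any j of the 9 travellers fixed to their own suitcase, the other 9−j can be arranged in (9−j)! ways.
By inclusion–exclusion this is Σ_{j=0}^{9} (−1)^j C(9,j)·(9−j)!.
Computing: 362880 − 362880 + 181440 − 60480 + 15120 − 3024 + 504 − 72 + 9 − 1 = 133496.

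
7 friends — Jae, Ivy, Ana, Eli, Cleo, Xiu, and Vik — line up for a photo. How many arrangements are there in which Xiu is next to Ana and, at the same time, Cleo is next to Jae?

Treat {Xiu,Ana} as one block (2 orders) and {Cleo,Jae} as another (2 orders).
That leaves 5 units to arrange: 2 × 2 × 5! = 4 × 120 = 480.

480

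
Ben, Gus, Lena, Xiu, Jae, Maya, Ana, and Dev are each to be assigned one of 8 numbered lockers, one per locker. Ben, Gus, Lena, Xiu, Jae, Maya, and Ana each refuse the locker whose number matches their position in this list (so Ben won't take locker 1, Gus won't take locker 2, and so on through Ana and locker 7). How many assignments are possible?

16687

Let Aᵢ (for 1 ≤ i ≤ 7) be the placements that put person i in their forbidden locker. Any j of these fix j positions, leaving (8−j)! ways to fill the rest, and there are C(7,j) ways to pick which j.
By inclusion–exclusion, the number of valid placements is Σ_{j=0}^{7} (−1)^j C(7,j)·(8−j)!.
Computing: 40320 − 35280 + 15120 − 4200 + 840 − 126 + 14 − 1 = 16687.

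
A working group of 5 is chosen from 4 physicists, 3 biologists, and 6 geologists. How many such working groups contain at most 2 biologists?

Split by how many biologists are chosen (0 through 2).
Sum: C(3,0)·C(10,5) + C(3,1)·C(10,4) + C(3,2)·C(10,3) = 252 + 630 + 360 = 1242.

1242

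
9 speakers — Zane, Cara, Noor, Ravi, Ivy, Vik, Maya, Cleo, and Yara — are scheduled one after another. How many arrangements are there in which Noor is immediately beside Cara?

80640

Place the 7 others and the Noor-Cara pair as 8 objects in a line; the pair has 2 internal arrangements.
So the count is 2·(8)! = 80640.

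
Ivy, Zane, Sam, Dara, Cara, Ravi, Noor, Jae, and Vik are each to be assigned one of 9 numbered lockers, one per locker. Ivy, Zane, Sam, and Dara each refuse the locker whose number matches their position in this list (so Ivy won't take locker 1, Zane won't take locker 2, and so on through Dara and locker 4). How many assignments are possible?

Let Aᵢ (for 1 ≤ i ≤ 4) be the placements that put person i in their forbidden locker. Any j of these fix j positions, leaving (9−j)! ways to fill the rest, and there are C(4,j) ways to pick which j.
By inclusion–exclusion, the number of valid placements is Σ_{j=0}^{4} (−1)^j C(4,j)·(9−j)!.
Computing: 362880 − 161280 + 30240 − 2880 + 120 = 229080.

229080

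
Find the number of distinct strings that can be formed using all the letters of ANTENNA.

420

Letter multiplicities in ANTENNA: A×2, E×1, N×3, T×1.
So there are 7! / (3!·2!) = 420 distinguishable arrangements.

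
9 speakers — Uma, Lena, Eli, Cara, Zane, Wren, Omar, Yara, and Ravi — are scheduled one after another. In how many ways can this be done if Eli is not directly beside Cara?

There are 9! = 362880 arrangements in all. If Eli and Cara are adjacent, merging them into one block gives 2·(8)! = 80640 arrangements.
Complementary counting: 362880 − 80640 = 282240.

282240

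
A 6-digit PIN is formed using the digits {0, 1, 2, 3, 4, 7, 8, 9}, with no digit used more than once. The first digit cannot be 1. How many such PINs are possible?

The first digit has 8−1 = 7 choices (anything except 1).
The remaining 5 digits are filled from the other 7 symbols without repetition: 7 × 6 × 5 × 4 × 3 = 2520.
Total: 7 × 2520 = 17640.

17640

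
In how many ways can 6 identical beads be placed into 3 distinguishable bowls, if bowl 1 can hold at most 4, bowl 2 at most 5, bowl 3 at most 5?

By stars and bars, unrestricted non-negative solutions to x_1+…+x_3 = 6 number C(6+2,2) = 28.
Subtract solutions that violate a single cap (substitute x_i' = x_i − (cap_i+1)): x_1 ≥ 5 gives C(3,2) = 3; x_2 ≥ 6 gives C(2,2) = 1; x_3 ≥ 6 gives C(2,2) = 1. Together 5.
No two caps can be exceeded simultaneously, so the pair terms are all 0.
By inclusion–exclusion the count is 28 − 5 + 0 = 23.

23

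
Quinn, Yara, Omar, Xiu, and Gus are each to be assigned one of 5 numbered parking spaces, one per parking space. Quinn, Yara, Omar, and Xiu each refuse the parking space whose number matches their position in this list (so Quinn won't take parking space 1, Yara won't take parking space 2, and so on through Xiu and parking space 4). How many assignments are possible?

53

Let Aᵢ (for 1 ≤ i ≤ 4) be the placements that put person i in their forbidden parking space. Any j of these fix j positions, leaving (5−j)! ways to fill the rest, and there are C(4,j) ways to pick which j.
By inclusion–exclusion, the number of valid placements is Σ_{j=0}^{4} (−1)^j C(4,j)·(5−j)!.
Computing: 120 − 96 + 36 − 8 + 1 = 53.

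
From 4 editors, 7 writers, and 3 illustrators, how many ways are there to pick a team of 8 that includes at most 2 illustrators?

2541

Split by how many illustrators are chosen (0 through 2).
Sum: C(3,0)·C(11,8) + C(3,1)·C(11,7) + C(3,2)·C(11,6) = 165 + 990 + 1386 = 2541.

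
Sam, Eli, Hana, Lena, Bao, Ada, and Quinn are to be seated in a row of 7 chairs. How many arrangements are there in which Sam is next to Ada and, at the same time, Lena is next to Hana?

Treat {Sam,Ada} as one block (2 orders) and {Lena,Hana} as another (2 orders).
That leaves 5 units to arrange: 2 × 2 × 5! = 4 × 120 = 480.

480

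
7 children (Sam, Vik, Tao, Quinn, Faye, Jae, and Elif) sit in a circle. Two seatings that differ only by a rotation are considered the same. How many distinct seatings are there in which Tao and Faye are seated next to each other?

240

Glue Tao and Faye into a block (2 internal orders). Seating 6 units around a circle gives (5)! arrangements.
So 2 × (5)! = 2 × 120 = 240.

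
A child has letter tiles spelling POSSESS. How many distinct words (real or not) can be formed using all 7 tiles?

210

Letter multiplicities in POSSESS: E×1, O×1, P×1, S×4.
Dividing 7! = 5040 by 4! = 24 for the repeated letters gives 210.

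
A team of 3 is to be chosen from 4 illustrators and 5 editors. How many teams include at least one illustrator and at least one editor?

Unrestricted: C(9,3) = 84 ways to pick any 3 of the 9.
Selections missing a whole group: no illustrators → C(5,3) = 10; no editors → C(4,3) = 4.
Both groups omitted at once is impossible, so 84 − 14 = 70.

70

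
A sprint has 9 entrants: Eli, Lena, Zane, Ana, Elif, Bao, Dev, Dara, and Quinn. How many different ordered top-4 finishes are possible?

3024

This is an ordered selection of 4 from 9: P(9,4).
That gives 9 × 8 × 7 × 6 = 3024.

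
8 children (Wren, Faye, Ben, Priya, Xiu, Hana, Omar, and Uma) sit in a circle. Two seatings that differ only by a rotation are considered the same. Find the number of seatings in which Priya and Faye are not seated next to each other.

Without the restriction there are (7)! = 5040 seatings.
Seatings with Priya beside Faye: treat them as a block with 2 internal orders, giving 2 × (6)! = 1440.
Subtracting, 5040 − 1440 = 3600.

3600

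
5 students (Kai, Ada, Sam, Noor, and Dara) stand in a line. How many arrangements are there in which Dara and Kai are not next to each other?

72

There are 5! = 120 arrangements in all. If Dara and Kai are adjacent, merging them into one block gives 2·(4)! = 48 arrangements.
So 120 − 48 = 72 arrangements keep them apart.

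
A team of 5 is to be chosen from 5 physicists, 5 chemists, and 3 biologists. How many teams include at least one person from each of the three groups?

With no constraint there are C(13,5) = 1287 possible selections.
Selections missing a whole group: no physicists → C(8,5) = 56; no chemists → C(8,5) = 56; no biologists → C(10,5) = 252.
Add back selections omitting two groups (i.e. drawn from a single group): C(5,5) + C(5,5) + C(3,5) = 2.
By inclusion–exclusion: 1287 − 364 + 2 = 925.

925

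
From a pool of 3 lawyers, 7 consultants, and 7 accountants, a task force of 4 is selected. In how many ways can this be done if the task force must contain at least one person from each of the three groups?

1029

With no constraint there are C(17,4) = 2380 possible selections.
Subtract selections that omit an entire group: no lawyers → C(14,4) = 1001; no consultants → C(10,4) = 210; no accountants → C(10,4) = 210.
Add back selections omitting two groups (i.e. drawn from a single group): C(3,4) + C(7,4) + C(7,4) = 70.
By inclusion–exclusion: 2380 − 1421 + 70 = 1029.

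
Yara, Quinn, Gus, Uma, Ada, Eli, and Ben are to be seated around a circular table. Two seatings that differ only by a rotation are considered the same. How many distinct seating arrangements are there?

Around a circle, 7 distinct people have 7!/7 = (6)! = 720 rotationally distinct seatings.

720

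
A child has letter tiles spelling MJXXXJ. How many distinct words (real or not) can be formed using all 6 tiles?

Letter multiplicities in MJXXXJ: J×2, M×1, X×3.
Dividing 6! = 720 by 3!·2! = 12 for the repeated letters gives 60.

60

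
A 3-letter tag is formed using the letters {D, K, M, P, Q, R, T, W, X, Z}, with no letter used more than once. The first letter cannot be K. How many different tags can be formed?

648

The first letter has 10−1 = 9 choices (anything except K).
The remaining 2 letters are filled from the other 9 symbols without repetition: 9 × 8 = 72.
Total: 9 × 72 = 648.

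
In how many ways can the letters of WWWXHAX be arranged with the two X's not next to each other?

300

There are 7!/(3!·2!) = 420 arrangements of WWWXHAX in total.
Arrangements with the X's together: treat XX as one letter, giving (6)!/(3!) = 120.
Subtracting, 420 − 120 = 300 arrangements keep the X's apart.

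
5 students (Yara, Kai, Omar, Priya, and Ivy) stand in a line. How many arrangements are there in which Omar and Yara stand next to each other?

Place the 3 others and the Omar-Yara pair as 4 objects in a line; the pair has 2 internal arrangements.
That gives 2 × 4! = 2 × 24 = 48.

48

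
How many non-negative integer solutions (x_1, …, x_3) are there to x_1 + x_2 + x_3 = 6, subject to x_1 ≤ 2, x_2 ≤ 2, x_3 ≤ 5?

8

Ignoring the caps, the number of non-negative solutions to x_1+…+x_3 = 6 is C(8,2) = 28.
Subtract solutions that violate a single cap (substitute x_i' = x_i − (cap_i+1)): x_1 ≥ 3 gives C(5,2) = 10; x_2 ≥ 3 gives C(5,2) = 10; x_3 ≥ 6 gives C(2,2) = 1. Together 21.
Add back pairs where two caps are both exceeded: 1 + 0 + 0 = 1.
By inclusion–exclusion the count is 28 − 21 + 1 = 8.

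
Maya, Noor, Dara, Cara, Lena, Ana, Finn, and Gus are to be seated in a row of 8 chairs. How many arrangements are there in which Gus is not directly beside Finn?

30240

Of the 8! = 40320 arrangements, those with Gus and Finn adjacent number 2 × 7! = 10080 (treat the pair as a block with 2 internal orders).
Complementary counting: 40320 − 10080 = 30240.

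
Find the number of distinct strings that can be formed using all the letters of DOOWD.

DOOWD has 5 letters with D appearing twice and O appearing twice.
Dividing 5! = 120 by 2!·2! = 4 for the repeated letters gives 30.

30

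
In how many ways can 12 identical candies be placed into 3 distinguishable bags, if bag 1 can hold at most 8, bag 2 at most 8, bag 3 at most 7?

56

Ignoring the caps, the number of non-negative solutions to x_1+…+x_3 = 12 is C(14,2) = 91.
Subtract solutions that violate a single cap (substitute x_i' = x_i − (cap_i+1)): x_1 ≥ 9 gives C(5,2) = 10; x_2 ≥ 9 gives C(5,2) = 10; x_3 ≥ 8 gives C(6,2) = 15. Together 35.
No two caps can be exceeded simultaneously, so the pair terms are all 0.
By inclusion–exclusion the count is 91 − 35 + 0 = 56.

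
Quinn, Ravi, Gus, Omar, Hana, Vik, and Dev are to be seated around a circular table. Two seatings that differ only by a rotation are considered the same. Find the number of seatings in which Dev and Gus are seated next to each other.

Glue Dev and Gus into a block (2 internal orders). Seating 6 units around a circle gives (5)! arrangements.
So 2 × (5)! = 2 × 120 = 240.

240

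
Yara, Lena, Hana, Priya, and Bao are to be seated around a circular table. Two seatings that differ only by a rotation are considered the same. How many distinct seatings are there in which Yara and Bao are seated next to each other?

Glue Yara and Bao into a block (2 internal orders). Seating 4 units around a circle gives (3)! arrangements.
So 2 × (3)! = 2 × 6 = 12.

12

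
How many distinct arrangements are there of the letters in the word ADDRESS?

1260

The 7 letters of ADDRESS have repeats: D appearing twice and S appearing twice.
The number of distinct arrangements is 7!/(2!·2!) = 5040/4 = 1260.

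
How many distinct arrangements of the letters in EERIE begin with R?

Fix R in the first position and arrange the remaining 4 letters.
Those 4 letters have E appearing 3 times, giving (4)!/(3!) = 4.

4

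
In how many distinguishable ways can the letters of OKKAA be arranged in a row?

Letter multiplicities in OKKAA: A×2, K×2, O×1.
The number of distinct arrangements is 5!/(2!·2!) = 120/4 = 30.

30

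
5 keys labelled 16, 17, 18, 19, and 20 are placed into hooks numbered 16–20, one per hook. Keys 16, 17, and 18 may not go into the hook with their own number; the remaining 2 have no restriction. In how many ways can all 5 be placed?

Let Aᵢ (for i ∈ {16, 17, 18}) be the placements that put key i in its forbidden hook. Any j of these fix j positions, leaving (5−j)! ways to fill the rest, and there are C(3,j) ways to pick which j.
By inclusion–exclusion, the number of valid placements is Σ_{j=0}^{3} (−1)^j C(3,j)·(5−j)!.
Computing: 120 − 72 + 18 − 2 = 64.

64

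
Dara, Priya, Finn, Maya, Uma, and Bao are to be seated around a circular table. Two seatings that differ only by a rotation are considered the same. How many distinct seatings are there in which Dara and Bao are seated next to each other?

Treat {Dara, Bao} as one unit (2 internal orders) and seat the resulting 5 units around the table: (4)! circular arrangements.
So 2 × (4)! = 2 × 24 = 48.

48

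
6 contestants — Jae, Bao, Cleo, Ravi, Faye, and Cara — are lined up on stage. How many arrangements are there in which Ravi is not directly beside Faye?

There are 6! = 720 arrangements in all. If Ravi and Faye are adjacent, merging them into one block gives 2·(5)! = 240 arrangements.
So 720 − 240 = 480 arrangements keep them apart.

480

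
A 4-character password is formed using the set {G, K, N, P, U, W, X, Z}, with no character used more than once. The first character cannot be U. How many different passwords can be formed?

1470

The first character has 8−1 = 7 choices (anything except U).
The remaining 3 characters are filled from the other 7 symbols without repetition: 7 × 6 × 5 = 210.
Total: 7 × 210 = 1470.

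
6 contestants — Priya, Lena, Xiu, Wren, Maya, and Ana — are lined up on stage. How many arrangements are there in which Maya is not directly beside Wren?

Of the 6! = 720 arrangements, those with Maya and Wren adjacent number 2 × 5! = 240 (treat the pair as a block with 2 internal orders).
Complementary counting: 720 − 240 = 480.

480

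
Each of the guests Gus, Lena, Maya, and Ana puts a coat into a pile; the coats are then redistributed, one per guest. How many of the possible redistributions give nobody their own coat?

This is the derangement count D_4: permutations of 4 items with no fixed point.
By inclusion–exclusion this is Σ_{j=0}^{4} (−1)^j C(4,j)·(4−j)!.
Computing: 24 − 24 + 12 − 4 + 1 = 9.

9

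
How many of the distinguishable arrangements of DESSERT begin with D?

180

With the first slot taken by D, it remains to arrange the other 6 letters (ESSERT).
Those 6 letters have E appearing twice and S appearing twice, giving (6)!/(2!·2!) = 180.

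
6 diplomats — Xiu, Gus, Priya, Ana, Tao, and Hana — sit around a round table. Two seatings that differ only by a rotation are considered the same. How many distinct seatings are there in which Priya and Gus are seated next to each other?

Treat {Priya, Gus} as one unit (2 internal orders) and seat the resulting 5 units around the table: (4)! circular arrangements.
So 2 × (4)! = 2 × 24 = 48.

48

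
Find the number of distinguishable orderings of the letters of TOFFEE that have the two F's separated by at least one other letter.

120

There are 6!/(2!·2!) = 180 arrangements of TOFFEE in total.
If the two F's are adjacent, glue them into one block, leaving 5 items to arrange: (5)!/(2!) = 60 ways.
Hence 180 − 60 = 120.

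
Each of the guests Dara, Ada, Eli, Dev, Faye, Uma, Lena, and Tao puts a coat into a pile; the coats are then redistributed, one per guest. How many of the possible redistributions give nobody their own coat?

14833

Count assignments avoiding every fixed point. For any j of the 8 guests fixed to their own coat, the other 8−j can be arranged in (8−j)! ways.
By inclusion–exclusion this is Σ_{j=0}^{8} (−1)^j C(8,j)·(8−j)!.
Computing: 40320 − 40320 + 20160 − 6720 + 1680 − 336 + 56 − 8 + 1 = 14833.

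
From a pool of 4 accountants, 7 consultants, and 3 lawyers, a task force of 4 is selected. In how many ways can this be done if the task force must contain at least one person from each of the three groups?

462

With no constraint there are C(14,4) = 1001 possible selections.
Selections missing a whole group: no accountants → C(10,4) = 210; no consultants → C(7,4) = 35; no lawyers → C(11,4) = 330.
Add back selections omitting two groups (i.e. drawn from a single group): C(4,4) + C(7,4) + C(3,4) = 36.
By inclusion–exclusion: 1001 − 575 + 36 = 462.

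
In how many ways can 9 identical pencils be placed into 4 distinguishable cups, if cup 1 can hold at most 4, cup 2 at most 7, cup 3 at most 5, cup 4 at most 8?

160

Without the upper bounds there are C(12,3) = 220 ways to split 9 among 4 cups.
Subtract solutions that violate a single cap (substitute x_i' = x_i − (cap_i+1)): x_1 ≥ 5 gives C(7,3) = 35; x_2 ≥ 8 gives C(4,3) = 4; x_3 ≥ 6 gives C(6,3) = 20; x_4 ≥ 9 gives C(3,3) = 1. Together 60.
No two caps can be exceeded simultaneously, so the pair terms are all 0.
By inclusion–exclusion the count is 220 − 60 + 0 = 160.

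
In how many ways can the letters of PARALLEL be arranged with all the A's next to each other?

Treat the 2 copies of A as a single block. The multiset to arrange is then {AA, E, L, L, L, P, R}, 7 items in all.
That gives (7)!/(3!) = 840 arrangements.

840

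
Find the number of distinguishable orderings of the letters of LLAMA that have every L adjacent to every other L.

12

Treat the 2 copies of L as a single block. The multiset to arrange is then {LL, A, A, M}, 4 items in all.
That gives (4)!/(2!) = 12 arrangements.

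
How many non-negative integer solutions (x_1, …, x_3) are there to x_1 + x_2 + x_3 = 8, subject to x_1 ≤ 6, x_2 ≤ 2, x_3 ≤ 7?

20

Without the upper bounds there are C(10,2) = 45 ways to split 8 among 3 variables.
Subtract solutions that violate a single cap (substitute x_i' = x_i − (cap_i+1)): x_1 ≥ 7 gives C(3,2) = 3; x_2 ≥ 3 gives C(7,2) = 21; x_3 ≥ 8 gives C(2,2) = 1. Together 25.
No two caps can be exceeded simultaneously, so the pair terms are all 0.
By inclusion–exclusion the count is 45 − 25 + 0 = 20.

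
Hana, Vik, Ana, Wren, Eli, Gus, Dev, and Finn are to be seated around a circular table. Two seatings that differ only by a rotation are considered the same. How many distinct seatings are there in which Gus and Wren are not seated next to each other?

3600

Without the restriction there are (7)! = 5040 seatings.
Seatings with Gus beside Wren: treat them as a block with 2 internal orders, giving 2 × (6)! = 1440.
Subtracting, 5040 − 1440 = 3600.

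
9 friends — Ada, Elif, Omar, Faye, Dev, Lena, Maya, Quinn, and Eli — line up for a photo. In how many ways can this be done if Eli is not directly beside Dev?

282240

Of the 9! = 362880 arrangements, those with Eli and Dev adjacent number 2 × 8! = 80640 (treat the pair as a block with 2 internal orders).
Complementary counting: 362880 − 80640 = 282240.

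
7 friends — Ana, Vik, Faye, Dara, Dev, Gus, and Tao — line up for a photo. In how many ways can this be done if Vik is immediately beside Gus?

1440

Glue Vik and Gus into one block (2 internal orders), leaving 6 units to arrange in a row.
That gives 2 × 6! = 2 × 720 = 1440.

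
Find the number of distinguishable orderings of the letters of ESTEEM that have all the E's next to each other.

Treat the 3 copies of E as a single block. The multiset to arrange is then {EEE, M, S, T}, 4 items in all.
All 4 items are distinct, so there are (4)! = 24 arrangements.

24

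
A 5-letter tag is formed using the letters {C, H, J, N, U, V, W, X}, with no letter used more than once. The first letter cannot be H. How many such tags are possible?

The first letter has 8−1 = 7 choices (anything except H).
The remaining 4 letters are filled from the other 7 symbols without repetition: 7 × 6 × 5 × 4 = 840.
Total: 7 × 840 = 5880.

5880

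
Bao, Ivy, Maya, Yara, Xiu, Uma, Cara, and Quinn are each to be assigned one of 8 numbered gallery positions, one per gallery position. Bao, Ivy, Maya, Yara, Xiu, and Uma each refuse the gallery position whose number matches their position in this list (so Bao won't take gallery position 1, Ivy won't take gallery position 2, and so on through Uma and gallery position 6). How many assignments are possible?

18806

Let Aᵢ (for 1 ≤ i ≤ 6) be the placements that put person i in their forbidden gallery position. Any j of these fix j positions, leaving (8−j)! ways to fill the rest, and there are C(6,j) ways to pick which j.
By inclusion–exclusion, the number of valid placements is Σ_{j=0}^{6} (−1)^j C(6,j)·(8−j)!.
Computing: 40320 − 30240 + 10800 − 2400 + 360 − 36 + 2 = 18806.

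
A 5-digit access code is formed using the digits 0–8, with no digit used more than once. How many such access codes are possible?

Choose and order 5 of the 9 symbols: the first digit has 9 options, the next 8, and so on down to 5.
That product is 9 × 8 × 7 × 6 × 5 = 15120.

15120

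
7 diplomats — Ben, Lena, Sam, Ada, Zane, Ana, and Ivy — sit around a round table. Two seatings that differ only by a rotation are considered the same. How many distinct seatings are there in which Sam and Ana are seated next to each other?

240

Glue Sam and Ana into a block (2 internal orders). Seating 6 units around a circle gives (5)! arrangements.
So 2 × (5)! = 2 × 120 = 240.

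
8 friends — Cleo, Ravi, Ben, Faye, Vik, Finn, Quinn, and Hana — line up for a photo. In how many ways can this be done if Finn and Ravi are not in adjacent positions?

30240

Of the 8! = 40320 arrangements, those with Finn and Ravi adjacent number 2 × 7! = 10080 (treat the pair as a block with 2 internal orders).
Complementary counting: 40320 − 10080 = 30240.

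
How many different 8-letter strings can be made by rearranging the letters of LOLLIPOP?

1680

Letter multiplicities in LOLLIPOP: I×1, L×3, O×2, P×2.
So there are 8! / (3!·2!·2!) = 1680 distinguishable arrangements.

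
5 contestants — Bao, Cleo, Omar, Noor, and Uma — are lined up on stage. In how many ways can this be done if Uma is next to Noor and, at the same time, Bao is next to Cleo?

Treat {Uma,Noor} as one block (2 orders) and {Bao,Cleo} as another (2 orders).
That leaves 3 units to arrange: 2 × 2 × 3! = 4 × 6 = 24.

24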